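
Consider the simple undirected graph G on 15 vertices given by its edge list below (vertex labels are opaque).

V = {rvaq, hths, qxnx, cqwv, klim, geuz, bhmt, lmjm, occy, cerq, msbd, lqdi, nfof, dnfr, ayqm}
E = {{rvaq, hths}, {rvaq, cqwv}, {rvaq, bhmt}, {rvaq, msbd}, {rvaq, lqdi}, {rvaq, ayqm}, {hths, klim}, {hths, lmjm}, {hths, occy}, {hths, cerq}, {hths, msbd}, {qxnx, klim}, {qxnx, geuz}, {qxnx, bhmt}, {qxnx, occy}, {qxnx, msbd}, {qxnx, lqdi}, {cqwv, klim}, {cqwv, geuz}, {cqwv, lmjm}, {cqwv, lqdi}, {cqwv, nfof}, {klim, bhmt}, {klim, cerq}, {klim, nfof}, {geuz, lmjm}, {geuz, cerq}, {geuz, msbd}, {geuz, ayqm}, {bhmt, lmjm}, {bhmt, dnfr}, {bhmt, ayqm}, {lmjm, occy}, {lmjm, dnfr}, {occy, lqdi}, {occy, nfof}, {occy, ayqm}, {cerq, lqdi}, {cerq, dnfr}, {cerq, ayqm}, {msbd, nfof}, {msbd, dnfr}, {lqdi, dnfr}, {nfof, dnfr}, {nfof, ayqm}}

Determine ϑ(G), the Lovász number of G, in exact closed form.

Vertex occy has 6 neighbors: hths, qxnx, lmjm, lqdi, nfof, ayqm.
N(cerq) = {hths, klim, geuz, lqdi, dnfr, ayqm}, |N(cerq)| = 6.
Vertex bhmt has 6 neighbors: rvaq, qxnx, klim, lmjm, dnfr, ayqm.
N(rvaq) = {hths, cqwv, bhmt, msbd, lqdi, ayqm}, |N(rvaq)| = 6.
Regular of degree 6 on 15 vertices: this is K(6,2), the Kneser graph.
spec(A) ≈ [6.0, 1.0, -3.0] (distinct, 4 d.p.).
λ_max=6, λ_min=-3; ϑ = −15·λ_min/(λ_max−λ_min) = 5.
ϑ(G) ≈ 5.000000000.

5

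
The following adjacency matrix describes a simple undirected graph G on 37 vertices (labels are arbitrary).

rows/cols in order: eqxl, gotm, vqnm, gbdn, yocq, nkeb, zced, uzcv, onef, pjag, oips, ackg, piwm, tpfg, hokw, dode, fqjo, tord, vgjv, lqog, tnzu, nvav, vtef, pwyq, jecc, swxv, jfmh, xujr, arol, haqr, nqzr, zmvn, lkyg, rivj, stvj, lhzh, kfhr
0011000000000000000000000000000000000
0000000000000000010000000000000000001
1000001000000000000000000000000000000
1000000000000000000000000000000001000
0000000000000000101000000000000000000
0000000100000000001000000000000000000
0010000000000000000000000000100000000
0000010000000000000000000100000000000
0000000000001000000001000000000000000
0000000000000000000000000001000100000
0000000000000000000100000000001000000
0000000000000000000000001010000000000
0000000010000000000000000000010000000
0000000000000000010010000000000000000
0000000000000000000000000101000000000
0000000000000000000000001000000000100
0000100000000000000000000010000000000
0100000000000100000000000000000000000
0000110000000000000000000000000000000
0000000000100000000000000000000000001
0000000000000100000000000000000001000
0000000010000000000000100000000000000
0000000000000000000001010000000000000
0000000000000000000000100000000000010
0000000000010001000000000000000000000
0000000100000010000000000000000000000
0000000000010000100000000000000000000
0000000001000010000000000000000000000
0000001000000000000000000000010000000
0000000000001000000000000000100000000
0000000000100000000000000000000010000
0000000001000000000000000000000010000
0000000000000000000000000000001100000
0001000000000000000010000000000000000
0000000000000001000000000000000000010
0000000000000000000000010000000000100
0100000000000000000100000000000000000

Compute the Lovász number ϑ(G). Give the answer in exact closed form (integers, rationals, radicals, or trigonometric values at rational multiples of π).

N(oips) = {lqog, nqzr}, |N(oips)| = 2.
Vertex lqog has 2 neighbors: oips, kfhr.
N(pwyq) = {vtef, lhzh}, |N(pwyq)| = 2.
deg(tpfg) = 2; N(tpfg) = {tord, tnzu}.
Every vertex has degree 2 (N=37); connected 2-regular on 37 ⇒ C_{37}.
Distinct eigenvalues (to 4 d.p.): [2.0, 1.9712, 1.8858, 1.746, 1.5561, 1.3213, 1.0486, 0.7457, 0.4214, 0.0849, -0.254, -0.5856, -0.9004, -1.1893, -1.4439, -1.657, -1.8225, -1.9355, -1.9928].
Lovász (edge-transitive): ϑ = −37·(-2*cos(pi/37))/((2)−(-2*cos(pi/37))) = 37*cos(pi/37)/(cos(pi/37) + 1).
ϑ(G) ≈ 18.4666166.
Check 18 ≤ 37*cos(pi/37)/(cos(pi/37) + 1) ≤ 19: both strict.

37*cos(pi/37)/(cos(pi/37) + 1)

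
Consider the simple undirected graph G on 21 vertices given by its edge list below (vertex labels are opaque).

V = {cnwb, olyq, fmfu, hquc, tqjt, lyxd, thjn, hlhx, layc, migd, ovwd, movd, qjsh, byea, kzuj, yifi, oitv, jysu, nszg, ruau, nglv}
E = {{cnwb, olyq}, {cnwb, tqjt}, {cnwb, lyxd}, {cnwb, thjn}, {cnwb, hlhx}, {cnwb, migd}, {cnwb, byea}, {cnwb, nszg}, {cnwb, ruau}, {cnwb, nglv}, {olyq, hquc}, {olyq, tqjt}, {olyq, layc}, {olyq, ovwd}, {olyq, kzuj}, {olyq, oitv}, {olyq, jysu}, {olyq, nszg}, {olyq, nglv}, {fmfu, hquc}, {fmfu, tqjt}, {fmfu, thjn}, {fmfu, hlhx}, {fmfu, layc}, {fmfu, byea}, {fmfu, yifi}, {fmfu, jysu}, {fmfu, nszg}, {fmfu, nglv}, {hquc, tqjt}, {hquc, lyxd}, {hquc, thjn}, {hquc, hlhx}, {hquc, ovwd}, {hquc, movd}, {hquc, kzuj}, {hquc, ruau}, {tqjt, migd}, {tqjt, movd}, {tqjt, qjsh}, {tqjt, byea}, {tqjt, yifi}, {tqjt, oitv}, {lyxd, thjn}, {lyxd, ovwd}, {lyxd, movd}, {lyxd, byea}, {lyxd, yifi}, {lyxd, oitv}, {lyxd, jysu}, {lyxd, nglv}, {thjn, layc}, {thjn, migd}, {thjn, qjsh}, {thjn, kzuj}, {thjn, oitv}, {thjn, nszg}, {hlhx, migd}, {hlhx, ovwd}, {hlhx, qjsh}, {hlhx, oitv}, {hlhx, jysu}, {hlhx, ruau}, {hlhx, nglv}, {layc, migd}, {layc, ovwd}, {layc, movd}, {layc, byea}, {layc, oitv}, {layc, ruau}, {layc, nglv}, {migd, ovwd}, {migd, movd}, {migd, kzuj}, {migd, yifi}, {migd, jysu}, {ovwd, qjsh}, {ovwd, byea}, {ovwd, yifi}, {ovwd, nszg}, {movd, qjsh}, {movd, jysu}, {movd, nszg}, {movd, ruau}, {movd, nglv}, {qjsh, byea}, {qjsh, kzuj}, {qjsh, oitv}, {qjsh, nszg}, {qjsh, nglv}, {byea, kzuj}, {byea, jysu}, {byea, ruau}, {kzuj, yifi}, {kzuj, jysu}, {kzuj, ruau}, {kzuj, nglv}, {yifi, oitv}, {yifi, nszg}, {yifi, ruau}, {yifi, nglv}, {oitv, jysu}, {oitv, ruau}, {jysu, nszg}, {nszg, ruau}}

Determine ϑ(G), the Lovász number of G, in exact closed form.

Vertex movd has 10 neighbors: hquc, tqjt, lyxd, layc, migd, qjsh, jysu, nszg, ruau, nglv.
N(fmfu) = {hquc, tqjt, thjn, hlhx, layc, byea, yifi, jysu, nszg, nglv}, |N(fmfu)| = 10.
Vertex ovwd has 10 neighbors: olyq, hquc, lyxd, hlhx, layc, migd, qjsh, byea, yifi, nszg.
Vertex byea has 10 neighbors: cnwb, fmfu, tqjt, lyxd, layc, ovwd, qjsh, kzuj, jysu, ruau.
Every vertex has degree 10 (N=21); Kneser K(7,2) on C(7,2)=21 vertices.
The 3 distinct eigenvalues: [10.0, 1.0, -4.0].
ϑ = −N·λ_min/(λ_max−λ_min) = −21·(-4)/(10−(-4)) = 6.
ϑ(G) ≈ 6.0000000.

6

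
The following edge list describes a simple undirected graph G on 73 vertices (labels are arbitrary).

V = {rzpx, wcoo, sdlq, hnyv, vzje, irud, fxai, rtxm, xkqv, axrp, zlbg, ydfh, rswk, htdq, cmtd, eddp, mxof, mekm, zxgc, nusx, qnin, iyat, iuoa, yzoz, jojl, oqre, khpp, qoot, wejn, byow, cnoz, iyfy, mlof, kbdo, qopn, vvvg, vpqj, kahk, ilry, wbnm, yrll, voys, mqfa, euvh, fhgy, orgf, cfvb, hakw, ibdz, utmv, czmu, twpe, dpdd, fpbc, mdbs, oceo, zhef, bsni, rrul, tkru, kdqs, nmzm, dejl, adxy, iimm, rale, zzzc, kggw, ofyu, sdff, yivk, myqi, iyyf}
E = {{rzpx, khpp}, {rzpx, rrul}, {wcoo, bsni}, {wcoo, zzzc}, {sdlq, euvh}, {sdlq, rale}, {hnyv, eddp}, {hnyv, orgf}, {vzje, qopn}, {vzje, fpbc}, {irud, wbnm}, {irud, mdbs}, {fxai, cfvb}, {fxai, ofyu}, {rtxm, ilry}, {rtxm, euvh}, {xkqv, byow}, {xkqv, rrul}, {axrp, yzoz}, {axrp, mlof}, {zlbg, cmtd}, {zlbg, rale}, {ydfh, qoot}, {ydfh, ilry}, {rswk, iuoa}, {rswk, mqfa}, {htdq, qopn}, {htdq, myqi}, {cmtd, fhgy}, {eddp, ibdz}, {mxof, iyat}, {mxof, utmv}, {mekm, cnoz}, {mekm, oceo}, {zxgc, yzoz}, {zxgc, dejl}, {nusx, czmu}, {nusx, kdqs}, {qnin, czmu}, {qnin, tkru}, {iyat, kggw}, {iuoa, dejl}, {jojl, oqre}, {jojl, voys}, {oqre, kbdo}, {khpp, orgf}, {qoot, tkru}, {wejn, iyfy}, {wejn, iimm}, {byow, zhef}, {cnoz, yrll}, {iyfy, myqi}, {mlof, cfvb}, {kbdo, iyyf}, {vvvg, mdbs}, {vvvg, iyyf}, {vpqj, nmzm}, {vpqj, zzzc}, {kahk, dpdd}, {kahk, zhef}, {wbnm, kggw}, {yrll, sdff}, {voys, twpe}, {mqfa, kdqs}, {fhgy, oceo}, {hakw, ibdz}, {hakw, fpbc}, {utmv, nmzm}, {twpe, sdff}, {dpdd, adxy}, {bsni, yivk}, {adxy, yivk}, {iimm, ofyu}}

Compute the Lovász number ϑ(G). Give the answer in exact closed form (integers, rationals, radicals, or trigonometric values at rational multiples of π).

73*cos(pi/73)/(cos(pi/73) + 1)

Vertex yzoz has 2 neighbors: axrp, zxgc.
deg(zlbg) = 2; N(zlbg) = {cmtd, rale}.
N(oceo) = {mekm, fhgy}, |N(oceo)| = 2.
deg(tkru) = 2; N(tkru) = {qnin, qoot}.
Regular of degree 2 on 73 vertices: the odd cycle C_{73}.
A has 37 distinct eigenvalues ≈ [2.0, 1.9926, 1.97044, 1.9337, 1.88263, 1.81764, 1.73918, 1.64785, 1.54431, 1.42935, 1.3038, 1.1686, 1.02474, 0.8733, 0.7154, 0.55219, 0.3849, 0.21476, 0.04303, -0.12902, -0.30011, -0.46898, -0.63438, -0.79509, -0.9499, -1.09769, -1.23734, -1.36784, -1.48821, -1.59756, -1.69508, -1.78006, -1.85185, -1.90993, -1.95388, -1.98335, -1.99815].
With N=73: ϑ(G) = 73·(-(-1)*2*cos(pi/73))/(2−(-2*cos(pi/73))) = 73*cos(pi/73)/(cos(pi/73) + 1).
Numerically 36.483095.
Lovász sandwich 36 ≤ 73*cos(pi/73)/(cos(pi/73) + 1) ≤ 37: both strict.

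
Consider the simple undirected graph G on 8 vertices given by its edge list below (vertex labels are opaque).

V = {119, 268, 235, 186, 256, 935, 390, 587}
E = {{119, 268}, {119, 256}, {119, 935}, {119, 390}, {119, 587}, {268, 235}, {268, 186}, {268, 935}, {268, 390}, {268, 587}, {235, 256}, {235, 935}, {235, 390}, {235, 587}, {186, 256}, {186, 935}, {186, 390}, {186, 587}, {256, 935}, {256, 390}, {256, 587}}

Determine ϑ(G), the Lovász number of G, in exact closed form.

N(268) = {119, 235, 186, 935, 390, 587}, |N(268)| = 6.
N(235) = {268, 256, 935, 390, 587}, |N(235)| = 5.
N(390) = {119, 268, 235, 186, 256}, |N(390)| = 5.
N(119) = {268, 256, 935, 390, 587}, |N(119)| = 5.
K_{3,3,2} (perfect); ϑ(G) = α(G) = max{3,3,2} = 3.
= 3.000000000… (decimal).
α=3, χ(Ḡ)=3; ϑ=3 lies between (collapsed).

3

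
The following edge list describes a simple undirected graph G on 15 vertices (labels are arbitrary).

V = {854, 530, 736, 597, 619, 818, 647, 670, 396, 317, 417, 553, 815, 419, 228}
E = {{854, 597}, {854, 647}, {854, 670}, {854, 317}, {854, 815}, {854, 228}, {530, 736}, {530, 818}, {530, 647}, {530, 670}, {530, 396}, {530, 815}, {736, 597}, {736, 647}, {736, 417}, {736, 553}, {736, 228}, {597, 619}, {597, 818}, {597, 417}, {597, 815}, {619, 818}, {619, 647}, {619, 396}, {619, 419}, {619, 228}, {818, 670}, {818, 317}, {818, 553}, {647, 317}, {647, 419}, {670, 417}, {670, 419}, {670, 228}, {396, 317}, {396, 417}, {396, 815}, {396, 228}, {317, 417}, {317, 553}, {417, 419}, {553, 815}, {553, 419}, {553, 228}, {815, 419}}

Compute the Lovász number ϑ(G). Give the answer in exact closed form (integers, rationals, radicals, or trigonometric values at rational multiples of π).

deg(736) = 6; N(736) = {530, 597, 647, 417, 553, 228}.
N(317) = {854, 818, 647, 396, 417, 553}, |N(317)| = 6.
deg(553) = 6; N(553) = {736, 818, 317, 815, 419, 228}.
N(396) = {530, 619, 317, 417, 815, 228}, |N(396)| = 6.
deg(v) = 6 for all v (|V|=15); this is K(6,2), the Kneser graph.
spec(A) ≈ [6.0, 1.0, -3.0] (distinct, 4 d.p.).
ϑ = −N·λ_min/(λ_max−λ_min) = −15·(-3)/(6−(-3)) = 5.
ϑ(G) ≈ 5.000000.

5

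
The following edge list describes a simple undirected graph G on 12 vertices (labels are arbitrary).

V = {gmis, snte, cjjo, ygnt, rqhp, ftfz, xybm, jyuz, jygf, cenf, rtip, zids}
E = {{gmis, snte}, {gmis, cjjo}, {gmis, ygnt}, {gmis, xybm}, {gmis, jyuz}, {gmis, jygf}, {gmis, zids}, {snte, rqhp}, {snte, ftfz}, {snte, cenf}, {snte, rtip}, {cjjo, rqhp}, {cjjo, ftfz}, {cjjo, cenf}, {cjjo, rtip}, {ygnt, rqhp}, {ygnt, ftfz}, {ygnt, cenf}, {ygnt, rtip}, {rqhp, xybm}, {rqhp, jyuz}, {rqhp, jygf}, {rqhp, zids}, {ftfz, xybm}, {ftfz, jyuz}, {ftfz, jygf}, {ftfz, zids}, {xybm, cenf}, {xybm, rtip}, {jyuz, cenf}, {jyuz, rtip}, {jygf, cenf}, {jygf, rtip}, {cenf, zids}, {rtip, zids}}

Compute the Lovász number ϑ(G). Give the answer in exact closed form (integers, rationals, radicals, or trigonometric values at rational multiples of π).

Vertex cenf has 7 neighbors: snte, cjjo, ygnt, xybm, jyuz, jygf, zids.
deg(rqhp) = 7; N(rqhp) = {snte, cjjo, ygnt, xybm, jyuz, jygf, zids}.
Vertex jygf has 5 neighbors: gmis, rqhp, ftfz, cenf, rtip.
N(ftfz) = {snte, cjjo, ygnt, xybm, jyuz, jygf, zids}, |N(ftfz)| = 7.
Complete 2-partite, parts [7, 5]: perfect, ϑ = α = 7.
= 7.000000000… (decimal).
Check 7 ≤ 7 ≤ 7: collapsed.

7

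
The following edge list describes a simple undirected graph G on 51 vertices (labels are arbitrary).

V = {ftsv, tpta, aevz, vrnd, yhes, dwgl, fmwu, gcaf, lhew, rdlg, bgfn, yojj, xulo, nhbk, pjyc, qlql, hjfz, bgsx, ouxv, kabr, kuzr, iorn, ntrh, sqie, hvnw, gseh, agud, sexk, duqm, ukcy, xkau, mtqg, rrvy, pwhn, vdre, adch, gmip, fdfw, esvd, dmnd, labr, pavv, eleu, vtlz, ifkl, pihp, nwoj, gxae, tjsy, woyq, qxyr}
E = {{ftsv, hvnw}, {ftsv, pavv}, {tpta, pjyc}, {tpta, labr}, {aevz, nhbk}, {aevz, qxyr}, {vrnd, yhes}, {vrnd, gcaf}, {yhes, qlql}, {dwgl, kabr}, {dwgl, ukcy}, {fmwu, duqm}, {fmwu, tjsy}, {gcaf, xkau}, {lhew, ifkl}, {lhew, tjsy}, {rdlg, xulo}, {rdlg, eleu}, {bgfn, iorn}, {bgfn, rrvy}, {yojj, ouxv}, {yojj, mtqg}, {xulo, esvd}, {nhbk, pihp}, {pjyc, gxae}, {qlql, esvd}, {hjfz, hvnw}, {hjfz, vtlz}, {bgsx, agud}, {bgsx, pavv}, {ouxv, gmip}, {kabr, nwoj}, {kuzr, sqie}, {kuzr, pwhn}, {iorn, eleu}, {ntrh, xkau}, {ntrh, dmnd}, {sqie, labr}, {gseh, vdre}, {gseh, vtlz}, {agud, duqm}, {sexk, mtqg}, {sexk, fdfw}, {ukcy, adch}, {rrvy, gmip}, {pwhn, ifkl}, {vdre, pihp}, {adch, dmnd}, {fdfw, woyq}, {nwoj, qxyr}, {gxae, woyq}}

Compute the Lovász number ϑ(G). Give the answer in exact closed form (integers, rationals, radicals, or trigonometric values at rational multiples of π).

51*cos(pi/51)/(cos(pi/51) + 1)

Vertex rrvy has 2 neighbors: bgfn, gmip.
N(mtqg) = {yojj, sexk}, |N(mtqg)| = 2.
deg(tjsy) = 2; N(tjsy) = {fmwu, lhew}.
deg(sexk) = 2; N(sexk) = {mtqg, fdfw}.
51-vertex 2-regular graph: this is C_{51}, the 51-cycle.
Distinct eigenvalues (to 5 d.p.): [2.0, 1.98484, 1.93959, 1.86494, 1.76202, 1.63239, 1.47802, 1.30124, 1.10473, 0.89148, 0.66471, 0.42787, 0.18454, -0.06159, -0.30678, -0.54733, -0.77957, -1.0, -1.20527, -1.39227, -1.55816, -1.70043, -1.81693, -1.90588, -1.96595, -1.99621].
Lovász (edge-transitive): ϑ = −51·(-2*cos(pi/51))/((2)−(-2*cos(pi/51))) = 51*cos(pi/51)/(cos(pi/51) + 1).
ϑ(G) ≈ 25.4758.
Sandwich: α(G)=25 ≤ ϑ(G)=51*cos(pi/51)/(cos(pi/51) + 1) ≤ χ(Ḡ)=26 (both strict).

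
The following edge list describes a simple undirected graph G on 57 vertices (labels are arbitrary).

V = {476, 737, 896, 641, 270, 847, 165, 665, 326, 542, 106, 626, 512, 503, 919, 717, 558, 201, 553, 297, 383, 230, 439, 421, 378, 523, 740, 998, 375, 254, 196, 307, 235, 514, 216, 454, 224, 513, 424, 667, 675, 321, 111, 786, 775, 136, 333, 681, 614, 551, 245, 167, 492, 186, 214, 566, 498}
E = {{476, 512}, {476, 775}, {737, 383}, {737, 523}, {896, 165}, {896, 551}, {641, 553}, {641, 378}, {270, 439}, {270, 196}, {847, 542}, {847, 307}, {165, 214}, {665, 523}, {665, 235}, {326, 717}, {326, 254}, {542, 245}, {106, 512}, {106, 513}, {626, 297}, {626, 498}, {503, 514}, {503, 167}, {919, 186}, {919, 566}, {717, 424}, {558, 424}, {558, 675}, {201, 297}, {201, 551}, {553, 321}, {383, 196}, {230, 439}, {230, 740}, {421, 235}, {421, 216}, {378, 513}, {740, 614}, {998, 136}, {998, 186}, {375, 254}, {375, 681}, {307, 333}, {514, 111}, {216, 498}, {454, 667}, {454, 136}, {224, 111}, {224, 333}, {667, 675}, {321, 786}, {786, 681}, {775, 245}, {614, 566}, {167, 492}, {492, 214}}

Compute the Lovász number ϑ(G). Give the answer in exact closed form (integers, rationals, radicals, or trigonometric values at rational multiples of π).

Vertex 421 has 2 neighbors: 235, 216.
N(641) = {553, 378}, |N(641)| = 2.
Vertex 254 has 2 neighbors: 326, 375.
N(476) = {512, 775}, |N(476)| = 2.
Regular of degree 2 on 57 vertices: a single 57-cycle (edge-transitive).
spec(A) ≈ [2.0, 1.9879, 1.9516, 1.8916, 1.8087, 1.7038, 1.5783, 1.4336, 1.2714, 1.0939, 0.9031, 0.7013, 0.491, 0.2747, 0.0551, -0.1652, -0.3834, -0.597, -0.8034, -1.0, -1.1845, -1.3546, -1.5082, -1.6436, -1.7589, -1.853, -1.9245, -1.9727, -1.997] (distinct, 4 d.p.).
λ_max=2, λ_min=-2*cos(pi/57); ϑ = −57·λ_min/(λ_max−λ_min) = 57*cos(pi/57)/(cos(pi/57) + 1).
= 28.478345… (decimal).
α=28, χ(Ḡ)=29; ϑ=57*cos(pi/57)/(cos(pi/57) + 1) lies between (both strict).

57*cos(pi/57)/(cos(pi/57) + 1)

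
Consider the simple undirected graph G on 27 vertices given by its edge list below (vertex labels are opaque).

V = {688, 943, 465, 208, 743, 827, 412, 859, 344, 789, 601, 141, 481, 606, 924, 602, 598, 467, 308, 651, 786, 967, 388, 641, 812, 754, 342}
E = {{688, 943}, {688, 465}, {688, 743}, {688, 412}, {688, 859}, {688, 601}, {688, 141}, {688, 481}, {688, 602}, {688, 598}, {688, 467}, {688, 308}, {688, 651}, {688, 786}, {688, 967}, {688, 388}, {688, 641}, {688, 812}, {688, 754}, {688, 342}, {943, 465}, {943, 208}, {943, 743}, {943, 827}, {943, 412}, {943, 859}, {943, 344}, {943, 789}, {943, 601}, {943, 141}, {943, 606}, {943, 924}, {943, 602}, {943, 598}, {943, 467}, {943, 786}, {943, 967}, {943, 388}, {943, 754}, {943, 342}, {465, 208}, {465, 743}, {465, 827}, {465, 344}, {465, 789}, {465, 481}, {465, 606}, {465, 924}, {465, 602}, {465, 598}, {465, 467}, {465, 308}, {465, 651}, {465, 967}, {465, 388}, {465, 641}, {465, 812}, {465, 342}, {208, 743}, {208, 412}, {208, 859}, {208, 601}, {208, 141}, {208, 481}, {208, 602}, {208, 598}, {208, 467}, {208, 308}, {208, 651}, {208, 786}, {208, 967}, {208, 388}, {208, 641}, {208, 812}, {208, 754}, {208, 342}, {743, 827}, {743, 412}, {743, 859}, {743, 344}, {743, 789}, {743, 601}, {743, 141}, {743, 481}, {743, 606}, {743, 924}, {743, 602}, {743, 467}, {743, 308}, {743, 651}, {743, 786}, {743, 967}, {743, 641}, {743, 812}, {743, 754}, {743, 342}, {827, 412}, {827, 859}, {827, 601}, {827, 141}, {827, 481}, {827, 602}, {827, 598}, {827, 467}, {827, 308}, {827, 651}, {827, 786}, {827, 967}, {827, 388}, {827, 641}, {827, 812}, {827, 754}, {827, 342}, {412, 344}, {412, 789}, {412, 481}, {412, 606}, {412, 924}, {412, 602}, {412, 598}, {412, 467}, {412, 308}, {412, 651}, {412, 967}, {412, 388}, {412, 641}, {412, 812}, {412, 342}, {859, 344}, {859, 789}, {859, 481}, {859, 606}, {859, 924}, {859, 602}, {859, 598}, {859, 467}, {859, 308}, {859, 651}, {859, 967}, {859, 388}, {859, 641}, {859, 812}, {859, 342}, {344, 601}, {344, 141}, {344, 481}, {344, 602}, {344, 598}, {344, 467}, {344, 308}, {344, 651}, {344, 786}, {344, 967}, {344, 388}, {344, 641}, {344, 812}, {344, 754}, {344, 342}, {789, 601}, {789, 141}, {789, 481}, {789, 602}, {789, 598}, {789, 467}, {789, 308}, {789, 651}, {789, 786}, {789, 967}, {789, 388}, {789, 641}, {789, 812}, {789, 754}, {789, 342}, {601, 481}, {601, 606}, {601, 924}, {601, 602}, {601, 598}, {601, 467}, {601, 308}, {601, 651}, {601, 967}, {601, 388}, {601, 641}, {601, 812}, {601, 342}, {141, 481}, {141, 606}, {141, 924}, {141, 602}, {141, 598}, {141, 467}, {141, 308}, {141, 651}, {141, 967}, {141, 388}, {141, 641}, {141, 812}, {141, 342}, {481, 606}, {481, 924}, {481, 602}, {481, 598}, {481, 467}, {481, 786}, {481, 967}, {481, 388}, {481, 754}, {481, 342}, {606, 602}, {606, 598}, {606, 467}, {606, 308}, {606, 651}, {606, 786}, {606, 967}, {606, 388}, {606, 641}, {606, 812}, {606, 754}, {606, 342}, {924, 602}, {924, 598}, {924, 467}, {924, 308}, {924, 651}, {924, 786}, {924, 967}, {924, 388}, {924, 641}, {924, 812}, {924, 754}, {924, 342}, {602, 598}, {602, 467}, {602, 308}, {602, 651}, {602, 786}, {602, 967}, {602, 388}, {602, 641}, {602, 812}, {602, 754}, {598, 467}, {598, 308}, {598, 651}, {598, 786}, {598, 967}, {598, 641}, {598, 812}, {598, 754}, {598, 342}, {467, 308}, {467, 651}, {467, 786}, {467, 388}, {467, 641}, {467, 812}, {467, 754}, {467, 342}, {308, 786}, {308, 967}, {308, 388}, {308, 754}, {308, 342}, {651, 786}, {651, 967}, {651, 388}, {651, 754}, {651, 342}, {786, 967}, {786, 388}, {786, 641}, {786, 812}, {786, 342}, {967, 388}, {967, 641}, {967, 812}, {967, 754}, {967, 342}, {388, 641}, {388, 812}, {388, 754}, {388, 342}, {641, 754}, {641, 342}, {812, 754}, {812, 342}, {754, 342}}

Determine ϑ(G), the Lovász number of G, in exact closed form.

deg(467) = 25; N(467) = {688, 943, 465, 208, 743, 827, 412, 859, 344, 789, 601, 141, 481, 606, 924, 602, 598, 308, 651, 786, 388, 641, 812, 754, 342}.
N(688) = {943, 465, 743, 412, 859, 601, 141, 481, 602, 598, 467, 308, 651, 786, 967, 388, 641, 812, 754, 342}, |N(688)| = 20.
Vertex 789 has 20 neighbors: 943, 465, 743, 412, 859, 601, 141, 481, 602, 598, 467, 308, 651, 786, 967, 388, 641, 812, 754, 342.
Vertex 786 has 20 neighbors: 688, 943, 208, 743, 827, 344, 789, 481, 606, 924, 602, 598, 467, 308, 651, 967, 388, 641, 812, 342.
Complete multipartite on [7, 7, 6, 3, 2, 2]: sandwich collapses at ϑ=7.
= 7.0000… (decimal).
α=7, χ(Ḡ)=7; ϑ=7 lies between (collapsed).

7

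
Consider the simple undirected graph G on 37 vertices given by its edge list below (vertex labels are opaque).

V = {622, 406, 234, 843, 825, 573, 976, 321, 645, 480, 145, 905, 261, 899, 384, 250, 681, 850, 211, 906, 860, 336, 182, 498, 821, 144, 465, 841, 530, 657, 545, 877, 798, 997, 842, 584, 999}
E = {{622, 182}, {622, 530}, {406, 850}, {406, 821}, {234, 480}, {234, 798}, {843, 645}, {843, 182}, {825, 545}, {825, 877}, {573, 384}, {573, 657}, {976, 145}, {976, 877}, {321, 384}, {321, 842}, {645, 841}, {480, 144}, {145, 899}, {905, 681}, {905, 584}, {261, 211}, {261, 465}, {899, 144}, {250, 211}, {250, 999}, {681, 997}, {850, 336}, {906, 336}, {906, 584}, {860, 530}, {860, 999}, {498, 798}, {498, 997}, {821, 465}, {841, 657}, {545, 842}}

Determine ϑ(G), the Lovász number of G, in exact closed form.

37*cos(pi/37)/(cos(pi/37) + 1)

deg(860) = 2; N(860) = {530, 999}.
N(681) = {905, 997}, |N(681)| = 2.
Vertex 584 has 2 neighbors: 905, 906.
deg(406) = 2; N(406) = {850, 821}.
2-regular, N=37; the odd cycle C_{37}.
spec(A) ≈ [2.0, 1.97123, 1.88575, 1.74603, 1.55607, 1.32135, 1.04861, 0.74571, 0.42136, 0.08488, -0.25404, -0.58565, -0.90041, -1.18927, -1.44391, -1.65702, -1.82246, -1.93547, -1.99279] (distinct, 5 d.p.).
ϑ = −N·λ_min/(λ_max−λ_min) = −37·(-2*cos(pi/37))/(2−(-2*cos(pi/37))) = 37*cos(pi/37)/(cos(pi/37) + 1).
≈ 18.4666 (to 4 d.p.).
Check 18 ≤ 37*cos(pi/37)/(cos(pi/37) + 1) ≤ 19: both strict.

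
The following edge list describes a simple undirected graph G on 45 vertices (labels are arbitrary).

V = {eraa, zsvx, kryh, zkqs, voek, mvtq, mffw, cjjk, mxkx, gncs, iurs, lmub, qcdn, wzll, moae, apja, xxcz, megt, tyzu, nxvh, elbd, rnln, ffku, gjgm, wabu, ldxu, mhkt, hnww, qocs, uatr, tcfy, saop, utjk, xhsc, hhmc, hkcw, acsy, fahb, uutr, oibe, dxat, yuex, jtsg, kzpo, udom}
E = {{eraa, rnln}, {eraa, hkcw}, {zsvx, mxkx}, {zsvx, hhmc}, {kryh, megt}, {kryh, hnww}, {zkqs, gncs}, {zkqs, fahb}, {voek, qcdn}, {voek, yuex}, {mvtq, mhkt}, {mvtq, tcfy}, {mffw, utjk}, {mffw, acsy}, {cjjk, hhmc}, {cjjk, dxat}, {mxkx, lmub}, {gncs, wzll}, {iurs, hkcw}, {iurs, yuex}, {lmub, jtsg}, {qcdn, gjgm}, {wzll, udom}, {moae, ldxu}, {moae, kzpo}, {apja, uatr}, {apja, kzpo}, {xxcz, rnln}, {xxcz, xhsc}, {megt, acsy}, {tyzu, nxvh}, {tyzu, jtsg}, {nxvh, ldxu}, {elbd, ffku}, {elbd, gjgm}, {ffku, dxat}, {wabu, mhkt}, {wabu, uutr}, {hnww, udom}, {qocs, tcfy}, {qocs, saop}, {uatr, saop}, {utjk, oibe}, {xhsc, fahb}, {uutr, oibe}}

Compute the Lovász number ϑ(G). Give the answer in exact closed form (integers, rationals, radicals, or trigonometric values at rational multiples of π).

45*cos(pi/45)/(cos(pi/45) + 1)

deg(ffku) = 2; N(ffku) = {elbd, dxat}.
N(udom) = {wzll, hnww}, |N(udom)| = 2.
Vertex mffw has 2 neighbors: utjk, acsy.
deg(ldxu) = 2; N(ldxu) = {moae, nxvh}.
Every vertex has degree 2 (N=45); the odd cycle C_{45}.
A has 23 distinct eigenvalues ≈ [2.0, 1.9805, 1.9225, 1.8271, 1.6961, 1.5321, 1.3383, 1.1184, 0.8767, 0.618, 0.3473, 0.0698, -0.2091, -0.4838, -0.7492, -1.0, -1.2313, -1.4387, -1.618, -1.7659, -1.8794, -1.9563, -1.9951].
With N=45: ϑ(G) = 45·(-(-1)*2*cos(pi/45))/(2−(-2*cos(pi/45))) = 45*cos(pi/45)/(cos(pi/45) + 1).
ϑ(G) ≈ 22.47256.
22 ≤ 45*cos(pi/45)/(cos(pi/45) + 1) ≤ 23: both strict.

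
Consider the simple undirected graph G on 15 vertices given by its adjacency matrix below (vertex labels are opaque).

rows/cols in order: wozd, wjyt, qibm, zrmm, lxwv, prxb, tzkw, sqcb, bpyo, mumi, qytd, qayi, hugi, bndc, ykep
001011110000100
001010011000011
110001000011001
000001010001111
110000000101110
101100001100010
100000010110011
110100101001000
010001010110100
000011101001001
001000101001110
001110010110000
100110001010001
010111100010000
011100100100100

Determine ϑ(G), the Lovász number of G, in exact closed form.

deg(prxb) = 6; N(prxb) = {wozd, qibm, zrmm, bpyo, mumi, bndc}.
deg(lxwv) = 6; N(lxwv) = {wozd, wjyt, mumi, qayi, hugi, bndc}.
Vertex hugi has 6 neighbors: wozd, zrmm, lxwv, bpyo, qytd, ykep.
deg(ykep) = 6; N(ykep) = {wjyt, qibm, zrmm, tzkw, mumi, hugi}.
G on 15 vertices is 6-regular; Kneser-type, 2-subsets of [6].
A has 3 distinct eigenvalues ≈ [6.0, 1.0, -3.0].
With N=15: ϑ(G) = 15·(-1*(-3))/(6−(-3)) = 5.
= 5.00000… (decimal).

5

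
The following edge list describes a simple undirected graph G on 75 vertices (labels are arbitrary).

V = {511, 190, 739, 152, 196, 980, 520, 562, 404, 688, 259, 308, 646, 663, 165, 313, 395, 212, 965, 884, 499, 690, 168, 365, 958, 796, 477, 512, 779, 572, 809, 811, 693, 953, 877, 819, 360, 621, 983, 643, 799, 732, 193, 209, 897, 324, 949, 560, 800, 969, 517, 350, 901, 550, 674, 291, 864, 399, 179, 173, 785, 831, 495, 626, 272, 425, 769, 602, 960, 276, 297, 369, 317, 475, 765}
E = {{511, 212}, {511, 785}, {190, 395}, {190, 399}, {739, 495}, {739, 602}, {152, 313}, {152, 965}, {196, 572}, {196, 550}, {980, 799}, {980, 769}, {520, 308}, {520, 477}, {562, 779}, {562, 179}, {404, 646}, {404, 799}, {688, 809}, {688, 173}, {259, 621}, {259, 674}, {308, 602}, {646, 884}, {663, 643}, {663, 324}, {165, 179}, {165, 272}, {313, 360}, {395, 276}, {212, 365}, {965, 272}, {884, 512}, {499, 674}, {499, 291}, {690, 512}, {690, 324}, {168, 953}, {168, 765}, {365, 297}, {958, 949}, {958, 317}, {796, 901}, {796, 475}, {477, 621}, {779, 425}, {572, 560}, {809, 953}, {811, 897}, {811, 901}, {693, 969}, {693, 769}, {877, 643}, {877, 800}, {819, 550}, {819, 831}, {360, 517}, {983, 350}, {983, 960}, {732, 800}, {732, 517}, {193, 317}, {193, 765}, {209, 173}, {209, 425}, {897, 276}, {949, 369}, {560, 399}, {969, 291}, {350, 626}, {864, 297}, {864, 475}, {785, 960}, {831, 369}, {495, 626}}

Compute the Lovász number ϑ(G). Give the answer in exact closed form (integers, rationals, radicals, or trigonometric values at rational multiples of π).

Vertex 960 has 2 neighbors: 983, 785.
deg(901) = 2; N(901) = {796, 811}.
N(369) = {949, 831}, |N(369)| = 2.
Vertex 520 has 2 neighbors: 308, 477.
2-regular, N=75; a single 75-cycle (edge-transitive).
spec(A) ≈ [2.0, 1.992986, 1.971992, 1.937166, 1.888753, 1.827091, 1.752613, 1.665842, 1.567387, 1.457937, 1.338261, 1.209198, 1.071654, 0.926592, 0.775031, 0.618034, 0.456702, 0.292166, 0.125581, -0.041885, -0.209057, -0.374763, -0.53784, -0.697144, -0.851559, -1.0, -1.141427, -1.274848, -1.399327, -1.51399, -1.618034, -1.710729, -1.791424, -1.859553, -1.914639, -1.956295, -1.984229, -1.998246] (distinct, 6 d.p.).
λ_max=2, λ_min=-2*cos(pi/75); ϑ = −75·λ_min/(λ_max−λ_min) = 75*cos(pi/75)/(cos(pi/75) + 1).
Numerically 37.483546.
37 ≤ 75*cos(pi/75)/(cos(pi/75) + 1) ≤ 38: both strict.

75*cos(pi/75)/(cos(pi/75) + 1)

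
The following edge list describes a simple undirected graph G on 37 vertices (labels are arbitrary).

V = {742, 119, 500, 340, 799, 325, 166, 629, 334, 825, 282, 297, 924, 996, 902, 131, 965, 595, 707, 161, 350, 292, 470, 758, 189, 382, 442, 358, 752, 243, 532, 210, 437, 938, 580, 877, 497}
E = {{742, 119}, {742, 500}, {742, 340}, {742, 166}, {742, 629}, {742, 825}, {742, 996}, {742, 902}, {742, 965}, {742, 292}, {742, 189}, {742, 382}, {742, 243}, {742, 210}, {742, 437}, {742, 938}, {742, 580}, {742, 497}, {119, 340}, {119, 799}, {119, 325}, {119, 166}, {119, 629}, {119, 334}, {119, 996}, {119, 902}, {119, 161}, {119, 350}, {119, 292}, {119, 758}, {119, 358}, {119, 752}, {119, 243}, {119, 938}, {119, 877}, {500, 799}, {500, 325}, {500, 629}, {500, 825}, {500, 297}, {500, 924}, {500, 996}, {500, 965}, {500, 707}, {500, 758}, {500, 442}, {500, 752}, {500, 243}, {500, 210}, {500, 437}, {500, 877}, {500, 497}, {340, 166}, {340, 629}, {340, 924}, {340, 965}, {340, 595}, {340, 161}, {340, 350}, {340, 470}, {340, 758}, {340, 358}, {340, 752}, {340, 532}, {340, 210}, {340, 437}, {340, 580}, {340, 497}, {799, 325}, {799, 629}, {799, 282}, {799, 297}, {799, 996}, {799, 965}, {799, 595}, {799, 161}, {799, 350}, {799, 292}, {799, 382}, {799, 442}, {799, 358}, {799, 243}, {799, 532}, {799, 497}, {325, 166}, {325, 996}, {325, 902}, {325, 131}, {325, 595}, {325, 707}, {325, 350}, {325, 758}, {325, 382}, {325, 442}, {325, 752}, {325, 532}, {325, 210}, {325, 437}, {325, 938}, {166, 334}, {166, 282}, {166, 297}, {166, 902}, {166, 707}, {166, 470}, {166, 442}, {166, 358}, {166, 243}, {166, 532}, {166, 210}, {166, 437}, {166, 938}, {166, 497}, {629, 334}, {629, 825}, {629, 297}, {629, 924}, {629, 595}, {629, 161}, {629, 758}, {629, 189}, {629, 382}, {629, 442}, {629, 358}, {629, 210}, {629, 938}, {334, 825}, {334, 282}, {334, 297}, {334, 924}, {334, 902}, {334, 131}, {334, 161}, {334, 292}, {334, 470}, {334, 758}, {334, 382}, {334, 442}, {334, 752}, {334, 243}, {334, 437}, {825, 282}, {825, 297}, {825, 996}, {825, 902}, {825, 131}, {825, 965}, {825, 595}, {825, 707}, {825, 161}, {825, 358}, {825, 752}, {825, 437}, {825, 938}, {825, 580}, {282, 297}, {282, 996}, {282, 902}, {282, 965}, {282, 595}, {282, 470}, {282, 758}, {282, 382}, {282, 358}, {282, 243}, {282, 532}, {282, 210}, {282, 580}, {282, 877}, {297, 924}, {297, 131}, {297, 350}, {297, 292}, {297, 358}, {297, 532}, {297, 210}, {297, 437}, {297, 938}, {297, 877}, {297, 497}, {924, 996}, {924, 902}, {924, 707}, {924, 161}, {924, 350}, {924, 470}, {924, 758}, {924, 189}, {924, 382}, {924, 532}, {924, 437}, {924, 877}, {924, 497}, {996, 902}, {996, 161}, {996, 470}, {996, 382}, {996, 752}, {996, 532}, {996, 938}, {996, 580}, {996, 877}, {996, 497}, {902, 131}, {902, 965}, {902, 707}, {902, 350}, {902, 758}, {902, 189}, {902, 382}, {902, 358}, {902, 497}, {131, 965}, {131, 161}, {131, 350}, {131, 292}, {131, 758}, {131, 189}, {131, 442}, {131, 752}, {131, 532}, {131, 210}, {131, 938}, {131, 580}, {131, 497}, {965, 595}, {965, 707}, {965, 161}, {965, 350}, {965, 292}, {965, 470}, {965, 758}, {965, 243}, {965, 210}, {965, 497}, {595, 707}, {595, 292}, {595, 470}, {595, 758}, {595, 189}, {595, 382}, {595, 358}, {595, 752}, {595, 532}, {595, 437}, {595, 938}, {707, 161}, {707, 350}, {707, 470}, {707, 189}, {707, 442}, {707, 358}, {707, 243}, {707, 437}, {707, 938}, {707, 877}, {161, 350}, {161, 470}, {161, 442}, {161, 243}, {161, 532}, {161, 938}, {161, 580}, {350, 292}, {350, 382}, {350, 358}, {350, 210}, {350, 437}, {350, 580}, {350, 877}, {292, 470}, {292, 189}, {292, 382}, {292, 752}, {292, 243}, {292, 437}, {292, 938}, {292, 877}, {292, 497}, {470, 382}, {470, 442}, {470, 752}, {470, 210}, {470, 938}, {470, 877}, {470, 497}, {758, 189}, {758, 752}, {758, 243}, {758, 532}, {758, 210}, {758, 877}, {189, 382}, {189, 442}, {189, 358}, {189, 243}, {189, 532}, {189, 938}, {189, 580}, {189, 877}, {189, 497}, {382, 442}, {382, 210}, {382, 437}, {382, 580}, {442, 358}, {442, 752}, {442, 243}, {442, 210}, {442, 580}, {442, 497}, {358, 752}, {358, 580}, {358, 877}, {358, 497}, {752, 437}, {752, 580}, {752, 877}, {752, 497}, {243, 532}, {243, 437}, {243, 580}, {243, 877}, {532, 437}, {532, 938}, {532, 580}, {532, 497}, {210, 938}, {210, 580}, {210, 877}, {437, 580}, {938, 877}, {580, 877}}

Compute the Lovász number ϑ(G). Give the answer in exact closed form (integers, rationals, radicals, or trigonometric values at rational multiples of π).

sqrt(37)

deg(707) = 18; N(707) = {500, 325, 166, 825, 924, 902, 965, 595, 161, 350, 470, 189, 442, 358, 243, 437, 938, 877}.
N(629) = {742, 119, 500, 340, 799, 334, 825, 297, 924, 595, 161, 758, 189, 382, 442, 358, 210, 938}, |N(629)| = 18.
Vertex 902 has 18 neighbors: 742, 119, 325, 166, 334, 825, 282, 924, 996, 131, 965, 707, 350, 758, 189, 382, 358, 497.
N(297) = {500, 799, 166, 629, 334, 825, 282, 924, 131, 350, 292, 358, 532, 210, 437, 938, 877, 497}, |N(297)| = 18.
18-regular, N=37; strongly regular (37,18,8,9).
spec(A) ≈ [18.0, 2.541, -3.541] (distinct, 3 d.p.).
Lovász (edge-transitive): ϑ = −37·(-sqrt(37)/2 - 1/2)/((18)−(-sqrt(37)/2 - 1/2)) = sqrt(37).
Numerically 6.08276253.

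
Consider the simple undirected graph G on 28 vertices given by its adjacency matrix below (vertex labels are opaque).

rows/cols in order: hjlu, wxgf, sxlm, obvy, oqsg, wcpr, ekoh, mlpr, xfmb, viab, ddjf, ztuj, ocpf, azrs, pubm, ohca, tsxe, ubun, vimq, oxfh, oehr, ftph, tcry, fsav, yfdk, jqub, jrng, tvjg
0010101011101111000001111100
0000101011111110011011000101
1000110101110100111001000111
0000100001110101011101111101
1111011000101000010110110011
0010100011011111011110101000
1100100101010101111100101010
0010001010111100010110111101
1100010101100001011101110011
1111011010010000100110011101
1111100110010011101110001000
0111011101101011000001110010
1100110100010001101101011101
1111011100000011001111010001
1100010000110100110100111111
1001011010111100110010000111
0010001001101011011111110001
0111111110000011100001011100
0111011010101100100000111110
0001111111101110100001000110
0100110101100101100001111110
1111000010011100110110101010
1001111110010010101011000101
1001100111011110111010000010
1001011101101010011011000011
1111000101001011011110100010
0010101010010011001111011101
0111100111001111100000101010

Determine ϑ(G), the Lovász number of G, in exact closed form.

Vertex wcpr has 15 neighbors: sxlm, oqsg, xfmb, viab, ztuj, ocpf, azrs, pubm, ohca, ubun, vimq, oxfh, oehr, tcry, yfdk.
Vertex ubun has 15 neighbors: wxgf, sxlm, obvy, oqsg, wcpr, ekoh, mlpr, xfmb, pubm, ohca, tsxe, ftph, fsav, yfdk, jqub.
Vertex oqsg has 15 neighbors: hjlu, wxgf, sxlm, obvy, wcpr, ekoh, ddjf, ocpf, ubun, oxfh, oehr, tcry, fsav, jrng, tvjg.
Vertex oxfh has 15 neighbors: obvy, oqsg, wcpr, ekoh, mlpr, xfmb, viab, ddjf, ocpf, azrs, pubm, tsxe, ftph, jqub, jrng.
Regular of degree 15 on 28 vertices: Kneser K(8,2) on C(8,2)=28 vertices.
spec(A) ≈ [15.0, 1.0, -5.0] (distinct, 6 d.p.).
Lovász: ϑ = −28(-5)/(15+-1*(-5)) = 7.
Numerically 7.00000.

7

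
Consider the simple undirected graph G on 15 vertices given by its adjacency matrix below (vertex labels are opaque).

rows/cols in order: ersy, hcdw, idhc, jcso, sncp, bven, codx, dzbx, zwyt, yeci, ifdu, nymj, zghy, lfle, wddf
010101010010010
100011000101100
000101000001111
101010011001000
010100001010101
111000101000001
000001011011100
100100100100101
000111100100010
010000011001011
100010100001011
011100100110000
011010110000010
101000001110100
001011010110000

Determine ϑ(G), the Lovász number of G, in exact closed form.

N(zghy) = {hcdw, idhc, sncp, codx, dzbx, lfle}, |N(zghy)| = 6.
deg(yeci) = 6; N(yeci) = {hcdw, dzbx, zwyt, nymj, lfle, wddf}.
deg(ersy) = 6; N(ersy) = {hcdw, jcso, bven, dzbx, ifdu, lfle}.
Vertex hcdw has 6 neighbors: ersy, sncp, bven, yeci, nymj, zghy.
G on 15 vertices is 6-regular; Kneser-type, 2-subsets of [6].
Distinct eigenvalues (to 4 d.p.): [6.0, 1.0, -3.0].
With N=15: ϑ(G) = 15·(-1*(-3))/(6−(-3)) = 5.
Numerically 5.0000.

5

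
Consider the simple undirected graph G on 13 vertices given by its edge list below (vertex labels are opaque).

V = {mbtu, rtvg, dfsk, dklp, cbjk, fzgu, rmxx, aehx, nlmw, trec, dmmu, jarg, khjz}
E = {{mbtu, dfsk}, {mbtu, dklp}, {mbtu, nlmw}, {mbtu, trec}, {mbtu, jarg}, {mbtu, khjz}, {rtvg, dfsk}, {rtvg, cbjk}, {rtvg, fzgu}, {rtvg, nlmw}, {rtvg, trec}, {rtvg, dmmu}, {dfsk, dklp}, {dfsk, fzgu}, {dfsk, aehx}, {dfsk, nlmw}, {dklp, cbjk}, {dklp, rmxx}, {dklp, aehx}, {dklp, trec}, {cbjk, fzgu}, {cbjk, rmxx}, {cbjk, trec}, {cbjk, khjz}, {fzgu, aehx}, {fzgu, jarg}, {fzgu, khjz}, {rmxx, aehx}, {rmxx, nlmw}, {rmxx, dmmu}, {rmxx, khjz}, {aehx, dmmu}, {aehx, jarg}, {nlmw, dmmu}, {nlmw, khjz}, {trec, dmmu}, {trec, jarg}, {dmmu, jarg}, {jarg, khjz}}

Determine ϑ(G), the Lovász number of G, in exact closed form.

sqrt(13)

Vertex dmmu has 6 neighbors: rtvg, rmxx, aehx, nlmw, trec, jarg.
N(dklp) = {mbtu, dfsk, cbjk, rmxx, aehx, trec}, |N(dklp)| = 6.
N(dfsk) = {mbtu, rtvg, dklp, fzgu, aehx, nlmw}, |N(dfsk)| = 6.
N(cbjk) = {rtvg, dklp, fzgu, rmxx, trec, khjz}, |N(cbjk)| = 6.
G on 13 vertices is 6-regular; strongly regular (13,6,2,3).
The 3 distinct eigenvalues: [6.0, 1.303, -2.303].
λ_max=6, λ_min=-sqrt(13)/2 - 1/2; ϑ = −13·λ_min/(λ_max−λ_min) = sqrt(13).
ϑ(G) ≈ 3.60555128.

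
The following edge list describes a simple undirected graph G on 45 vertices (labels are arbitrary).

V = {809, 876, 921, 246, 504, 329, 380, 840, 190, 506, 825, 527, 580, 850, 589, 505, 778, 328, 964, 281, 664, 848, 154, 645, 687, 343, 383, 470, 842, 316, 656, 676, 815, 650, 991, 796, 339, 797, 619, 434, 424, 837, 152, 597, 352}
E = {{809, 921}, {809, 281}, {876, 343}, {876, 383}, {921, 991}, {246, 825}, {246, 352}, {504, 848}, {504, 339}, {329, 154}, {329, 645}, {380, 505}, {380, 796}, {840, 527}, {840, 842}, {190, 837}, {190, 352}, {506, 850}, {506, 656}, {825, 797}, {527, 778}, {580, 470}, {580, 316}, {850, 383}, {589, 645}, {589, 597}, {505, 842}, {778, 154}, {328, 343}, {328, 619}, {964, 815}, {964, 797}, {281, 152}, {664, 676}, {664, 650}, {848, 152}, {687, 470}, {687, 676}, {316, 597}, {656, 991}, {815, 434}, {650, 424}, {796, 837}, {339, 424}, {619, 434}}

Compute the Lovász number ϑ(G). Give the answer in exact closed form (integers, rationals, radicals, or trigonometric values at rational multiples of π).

deg(842) = 2; N(842) = {840, 505}.
deg(154) = 2; N(154) = {329, 778}.
Vertex 329 has 2 neighbors: 154, 645.
Vertex 190 has 2 neighbors: 837, 352.
2-regular, N=45; connected 2-regular on 45 ⇒ C_{45}.
spec(A) ≈ [2.0, 1.981, 1.923, 1.827, 1.696, 1.532, 1.338, 1.118, 0.877, 0.618, 0.347, 0.07, -0.209, -0.484, -0.749, -1.0, -1.231, -1.439, -1.618, -1.766, -1.879, -1.956, -1.995] (distinct, 3 d.p.).
Lovász (edge-transitive): ϑ = −45·(-2*cos(pi/45))/((2)−(-2*cos(pi/45))) = 45*cos(pi/45)/(cos(pi/45) + 1).
ϑ(G) ≈ 22.472562147.
α=22, χ(Ḡ)=23; ϑ=45*cos(pi/45)/(cos(pi/45) + 1) lies between (both strict).

45*cos(pi/45)/(cos(pi/45) + 1)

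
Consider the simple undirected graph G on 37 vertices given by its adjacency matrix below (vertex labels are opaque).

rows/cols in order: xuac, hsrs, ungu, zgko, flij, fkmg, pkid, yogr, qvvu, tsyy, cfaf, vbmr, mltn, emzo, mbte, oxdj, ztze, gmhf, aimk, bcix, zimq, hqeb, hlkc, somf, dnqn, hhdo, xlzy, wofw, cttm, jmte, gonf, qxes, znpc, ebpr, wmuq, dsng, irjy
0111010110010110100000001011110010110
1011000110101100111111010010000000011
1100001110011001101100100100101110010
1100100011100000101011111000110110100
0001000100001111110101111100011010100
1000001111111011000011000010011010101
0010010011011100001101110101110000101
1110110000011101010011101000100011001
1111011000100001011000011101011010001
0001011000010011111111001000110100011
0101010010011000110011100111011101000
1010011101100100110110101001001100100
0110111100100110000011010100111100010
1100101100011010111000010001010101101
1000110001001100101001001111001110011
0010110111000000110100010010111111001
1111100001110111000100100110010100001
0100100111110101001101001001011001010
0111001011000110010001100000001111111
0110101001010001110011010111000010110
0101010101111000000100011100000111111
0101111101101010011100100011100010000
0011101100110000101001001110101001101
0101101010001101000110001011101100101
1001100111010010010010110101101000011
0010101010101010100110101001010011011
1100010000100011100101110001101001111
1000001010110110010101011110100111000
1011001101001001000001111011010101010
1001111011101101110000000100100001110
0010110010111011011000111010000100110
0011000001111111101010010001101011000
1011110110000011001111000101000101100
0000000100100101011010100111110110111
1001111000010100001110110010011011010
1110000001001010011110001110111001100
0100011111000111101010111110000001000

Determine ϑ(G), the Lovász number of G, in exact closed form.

sqrt(37)

Vertex cttm has 18 neighbors: xuac, ungu, zgko, pkid, yogr, tsyy, mltn, oxdj, hqeb, hlkc, somf, dnqn, xlzy, wofw, jmte, qxes, ebpr, dsng.
Vertex pkid has 18 neighbors: ungu, fkmg, qvvu, tsyy, vbmr, mltn, emzo, aimk, bcix, hqeb, hlkc, somf, hhdo, wofw, cttm, jmte, wmuq, irjy.
deg(hsrs) = 18; N(hsrs) = {xuac, ungu, zgko, yogr, qvvu, cfaf, mltn, emzo, ztze, gmhf, aimk, bcix, zimq, hqeb, somf, xlzy, dsng, irjy}.
Vertex irjy has 18 neighbors: hsrs, fkmg, pkid, yogr, qvvu, tsyy, emzo, mbte, oxdj, ztze, aimk, zimq, hlkc, somf, dnqn, hhdo, xlzy, ebpr.
18-regular, N=37; Paley(37): SR with (k,λ,μ)=(18,8,9).
A has 3 distinct eigenvalues ≈ [18.0, 2.541381, -3.541381].
ϑ = −N·λ_min/(λ_max−λ_min) = −37·(-sqrt(37)/2 - 1/2)/(18−(-sqrt(37)/2 - 1/2)) = sqrt(37).
≈ 6.082762530 (to 9 d.p.).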